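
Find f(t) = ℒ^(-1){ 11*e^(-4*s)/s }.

f(t) = Heaviside(t - 4)*(11)

The factor e^(-4s) signals a time shift by c = 4 (second shifting theorem).
L{11} = 11/s, so L^-1{11/s} = 11.
Hence the inverse is u(t - 4) times that function evaluated at t - 4.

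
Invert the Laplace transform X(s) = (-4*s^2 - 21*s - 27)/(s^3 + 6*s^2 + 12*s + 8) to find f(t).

Factor the denominator: s^3 + 6*s^2 + 12*s + 8 = (s + 2)^3.
Partial fraction decomposition gives [-4/(s + 2)] + [-5/(s + 2)^2] + [-1/(s + 2)^3].
Invert each term: -4/(s + 2) ↔ -4e^(-2t); -5/(s + 2)^2 ↔ -5t·e^(-2t); -1/(s + 2)^3 ↔ (-1/2)t^2·e^(-2t).

f(t) = -t^2*exp(-2*t)/2 - 5*t*exp(-2*t) - 4*exp(-2*t)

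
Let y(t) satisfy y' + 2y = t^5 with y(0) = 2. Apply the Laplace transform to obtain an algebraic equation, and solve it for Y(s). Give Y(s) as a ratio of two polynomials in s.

Laplace-transform each side.
The derivative rules (L{y'} = sY - y(0) = sY - 2) turn the left side into (s + 2)Y - (2).
The right side is L{t^5} = 120/s^6.
So (s + 2)Y = 120/s^6 + (2).
Isolate Y and clear denominators.

Y(s) = (2*s^6 + 120)/(s^7 + 2*s^6)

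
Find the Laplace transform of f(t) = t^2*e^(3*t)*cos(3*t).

L{cos(3t)} = s/(s^2 + 9).
Multiplying by e^(3t) shifts s → s - 3, so L{e^(3*t)*cos(3*t)} = (s - 3)/((s - 3)^2 + 9).
Then apply L{t^2·g(t)} = (-1)^2 d^2/ds^2[G(s)] with G(s) = (s - 3)/((s - 3)^2 + 9):
differentiating 2 times and applying the sign gives 2*(s - 3)*(s^2 - 6*s - 18)/(s^2 - 6*s + 18)^3.

2*(s - 3)*(s^2 - 6*s - 18)/(s^2 - 6*s + 18)^3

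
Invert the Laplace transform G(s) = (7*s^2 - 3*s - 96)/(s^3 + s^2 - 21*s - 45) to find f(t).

f(t) = 3*t*exp(-3*t) + exp(5*t) + 6*exp(-3*t)

Factor the denominator: s^3 + s^2 - 21*s - 45 = (s - 5)*(s + 3)^2.
Partial fraction decomposition gives [6/(s + 3)] + [3/(s + 3)^2] + [1/(s - 5)].
Invert each term: 6/(s + 3) ↔ 6e^(-3t); 3/(s + 3)^2 ↔ 3t·e^(-3t); 1/(s - 5) ↔ e^(5t).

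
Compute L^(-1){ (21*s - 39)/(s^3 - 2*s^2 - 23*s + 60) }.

Factor the denominator: s^3 - 2*s^2 - 23*s + 60 = (s - 4)*(s - 3)*(s + 5).
Partial fraction decomposition gives [-2/(s + 5)] + [-3/(s - 3)] + [5/(s - 4)].
Invert each term: -2/(s + 5) ↔ -2e^(-5t); -3/(s - 3) ↔ -3e^(3t); 5/(s - 4) ↔ 5e^(4t).

5*exp(4*t) - 3*exp(3*t) - 2*exp(-5*t)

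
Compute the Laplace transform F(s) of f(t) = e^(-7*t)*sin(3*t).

F(s) = 3/((s + 7)^2 + 9)

L{sin(3t)} = 3/(s^2 + 9).
By the first shifting theorem, multiplying by e^(-7t) replaces s with s + 7.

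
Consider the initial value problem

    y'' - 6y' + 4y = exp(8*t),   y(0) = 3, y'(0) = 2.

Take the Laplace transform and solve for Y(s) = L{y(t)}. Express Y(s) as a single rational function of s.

Apply the Laplace transform to the equation.
The derivative rules (L{y''} = s^2 Y - s·y(0) - y'(0) and L{y'} = sY - y(0), with y(0) = 3, y'(0) = 2) turn the left side into (s^2 - 6*s + 4)Y - (3*s - 16).
The right side is L{exp(8*t)} = 1/(s - 8).
So (s^2 - 6*s + 4)Y = 1/(s - 8) + (3*s - 16).
Divide through and combine into a single rational function.

Y(s) = (3*s^2 - 40*s + 129)/(s^3 - 14*s^2 + 52*s - 32)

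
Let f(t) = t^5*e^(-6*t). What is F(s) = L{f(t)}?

F(s) = 120/(s + 6)^6

L{t^5} = 5!/s^6 = 120/s^6.
By the first shifting theorem, multiplying by e^(-6t) replaces s with s + 6.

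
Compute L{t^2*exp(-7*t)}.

L{e^(-7t)} = 1/(s + 7).
Then apply L{t^2·g(t)} = (-1)^2 d^2/ds^2[G(s)] with G(s) = 1/(s + 7):
differentiating 2 times and applying the sign gives 2/(s + 7)^3.

2/(s + 7)^3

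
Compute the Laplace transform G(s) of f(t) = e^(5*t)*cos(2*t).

G(s) = (s - 5)/((s - 5)^2 + 4)

L{cos(2t)} = s/(s^2 + 4).
By the first shifting theorem, multiplying by e^(5t) replaces s with s - 5.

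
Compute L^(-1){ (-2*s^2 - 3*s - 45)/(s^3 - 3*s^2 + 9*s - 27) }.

-4*exp(3*t) + sin(3*t) + 2*cos(3*t)

Factor the denominator: s^3 - 3*s^2 + 9*s - 27 = (s - 3)*(s^2 + 9).
Partial fraction decomposition gives [-4/(s - 3)] + [2*s/(s^2 + 9)] + [3/(s^2 + 9)].
Invert each term: -4/(s - 3) ↔ -4e^(3t); 2·s/(s^2 + 9) ↔ 2cos(3t); 1·3/(s^2 + 9) ↔ sin(3t).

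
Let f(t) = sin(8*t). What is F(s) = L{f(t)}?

F(s) = 8/(s^2 + 64)

L{sin(8t)} = 8/(s^2 + 64).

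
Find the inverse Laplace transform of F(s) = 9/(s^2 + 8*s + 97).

Rewrite the denominator: s^2 + 8*s + 97 = (s + 4)^2 + 81.
The form in (s + 4) signals a first-shifting-theorem factor e^(-4t).
Since L{sin(9t)} = 9/(s^2 + 81), the inverse is e^(-4*t)*sin(9*t).

exp(-4*t)*sin(9*t)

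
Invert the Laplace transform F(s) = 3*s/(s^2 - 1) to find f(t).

Since L{cosh(t)} = s/(s^2 - 1), the inverse is cosh(t), scaled by 3.

f(t) = 3*cosh(t)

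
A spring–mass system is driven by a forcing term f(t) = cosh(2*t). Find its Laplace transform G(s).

G(s) = s/(s^2 - 4)

L{cosh(2t)} = s/(s^2 - 4).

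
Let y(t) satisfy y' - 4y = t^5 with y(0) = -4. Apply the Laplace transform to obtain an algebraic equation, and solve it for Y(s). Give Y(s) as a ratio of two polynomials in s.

Apply the Laplace transform to the equation.
With L{y'} = sY - y(0) = sY - (-4): the LHS transforms to (s - 4)Y - (-4).
The right side is L{t^5} = 120/s^6.
So (s - 4)Y = 120/s^6 + (-4).
Divide through and combine into a single rational function.

Y(s) = (-4*s^6 + 120)/(s^7 - 4*s^6)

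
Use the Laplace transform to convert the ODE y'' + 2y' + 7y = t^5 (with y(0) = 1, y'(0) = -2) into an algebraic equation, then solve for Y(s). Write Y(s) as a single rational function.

Apply the Laplace transform to the equation.
Using L{y''} = s^2 Y - s·y(0) - y'(0) and L{y'} = sY - y(0), with y(0) = 1, y'(0) = -2, the left side becomes (s^2 + 2*s + 7)Y - (s).
The right side is L{t^5} = 120/s^6.
So (s^2 + 2*s + 7)Y = 120/s^6 + (s).
Solve for Y(s) and write it as one ratio of polynomials.

Y(s) = (s^7 + 120)/(s^8 + 2*s^7 + 7*s^6)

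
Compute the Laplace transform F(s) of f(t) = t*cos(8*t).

L{cos(8t)} = s/(s^2 + 64).
Then apply L{t·g(t)} = -d/ds[G(s)] with G(s) = s/(s^2 + 64):
differentiating 1 time and applying the sign gives (s - 8)*(s + 8)/(s^2 + 64)^2.

F(s) = (s - 8)*(s + 8)/(s^2 + 64)^2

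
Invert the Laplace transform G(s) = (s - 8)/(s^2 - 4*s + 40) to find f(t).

f(t) = -exp(2*t)*sin(6*t) + exp(2*t)*cos(6*t)

Complete the square in the denominator: s^2 - 4*s + 40 = (s - 2)^2 + 6^2.
Split the numerator to match: s - 8 = 1·(s - 2) - 1·6.
Invert each term: 1·(s - 2)/((s - 2)^2 + 36) ↔ e^(2t)cos(6t); -1·6/((s - 2)^2 + 36) ↔ -e^(2t)sin(6t).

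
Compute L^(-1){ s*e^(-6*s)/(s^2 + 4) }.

Heaviside(t - 6)*(cos(2*t - 12))

The factor e^(-6s) signals a time shift by c = 6 (second shifting theorem).
L{cos(2t)} = s/(s^2 + 4), so L^-1{s/(s^2 + 4)} = cos(2*t).
Hence the inverse is u(t - 6) times that function evaluated at t - 6.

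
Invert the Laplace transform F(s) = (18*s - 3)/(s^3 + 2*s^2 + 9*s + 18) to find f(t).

f(t) = 4*sin(3*t) + 3*cos(3*t) - 3*exp(-2*t)

Factor the denominator: s^3 + 2*s^2 + 9*s + 18 = (s + 2)*(s^2 + 9).
Partial fraction decomposition gives [-3/(s + 2)] + [3*s/(s^2 + 9)] + [12/(s^2 + 9)].
Invert each term: -3/(s + 2) ↔ -3e^(-2t); 3·s/(s^2 + 9) ↔ 3cos(3t); 4·3/(s^2 + 9) ↔ 4sin(3t).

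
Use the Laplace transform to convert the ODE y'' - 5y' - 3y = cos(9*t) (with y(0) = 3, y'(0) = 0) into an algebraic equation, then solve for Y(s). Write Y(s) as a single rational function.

Y(s) = (3*s^3 - 15*s^2 + 244*s - 1215)/(s^4 - 5*s^3 + 78*s^2 - 405*s - 243)

Transform both sides with L{·}.
With L{y''} = s^2 Y - s·y(0) - y'(0) and L{y'} = sY - y(0), with y(0) = 3, y'(0) = 0: the LHS transforms to (s^2 - 5*s - 3)Y - (3*s - 15).
The right side is L{cos(9*t)} = s/(s^2 + 81).
So (s^2 - 5*s - 3)Y = s/(s^2 + 81) + (3*s - 15).
Isolate Y and clear denominators.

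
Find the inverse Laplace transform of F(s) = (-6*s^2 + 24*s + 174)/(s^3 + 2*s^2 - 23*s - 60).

Factor the denominator: s^3 + 2*s^2 - 23*s - 60 = (s - 5)*(s + 3)*(s + 4).
Partial fraction decomposition gives [2/(s - 5)] + [-6/(s + 3)] + [-2/(s + 4)].
Invert each term: 2/(s - 5) ↔ 2e^(5t); -6/(s + 3) ↔ -6e^(-3t); -2/(s + 4) ↔ -2e^(-4t).

2*exp(5*t) - 6*exp(-3*t) - 2*exp(-4*t)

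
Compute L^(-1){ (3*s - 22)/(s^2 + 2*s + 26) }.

-5*exp(-t)*sin(5*t) + 3*exp(-t)*cos(5*t)

Complete the square in the denominator: s^2 + 2*s + 26 = (s + 1)^2 + 5^2.
Split the numerator to match: 3*s - 22 = 3·(s + 1) - 5·5.
Invert each term: 3·(s + 1)/((s + 1)^2 + 25) ↔ 3e^(-t)cos(5t); -5·5/((s + 1)^2 + 25) ↔ -5e^(-t)sin(5t).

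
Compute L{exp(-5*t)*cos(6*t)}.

L{cos(6t)} = s/(s^2 + 36).
By the first shifting theorem, multiplying by e^(-5t) replaces s with s + 5.

(s + 5)/((s + 5)^2 + 36)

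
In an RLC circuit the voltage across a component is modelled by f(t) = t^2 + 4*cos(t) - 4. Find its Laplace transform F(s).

Apply the Laplace transform termwise.
L{t^2} = 2!/s^3 = 2/s^3; (4)·[L{cos(t)} = s/(s^2 + 1)]; L{-4} = -4/s.

F(s) = 4*s/(s^2 + 1) - 4/s + 2/s^3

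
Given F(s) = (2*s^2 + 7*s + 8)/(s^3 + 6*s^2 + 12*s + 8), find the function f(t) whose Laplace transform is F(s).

f(t) = t^2*exp(-2*t) - t*exp(-2*t) + 2*exp(-2*t)

Factor the denominator: s^3 + 6*s^2 + 12*s + 8 = (s + 2)^3.
Partial fraction decomposition gives [2/(s + 2)] + [-1/(s + 2)^2] + [2/(s + 2)^3].
Invert each term: 2/(s + 2) ↔ 2e^(-2t); -1/(s + 2)^2 ↔ -t·e^(-2t); 2/(s + 2)^3 ↔ (1)t^2·e^(-2t).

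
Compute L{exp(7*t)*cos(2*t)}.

(s - 7)/((s - 7)^2 + 4)

L{cos(2t)} = s/(s^2 + 4).
By the first shifting theorem, multiplying by e^(7t) replaces s with s - 7.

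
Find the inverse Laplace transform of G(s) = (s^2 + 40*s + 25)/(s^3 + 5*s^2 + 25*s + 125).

Factor the denominator: s^3 + 5*s^2 + 25*s + 125 = (s + 5)*(s^2 + 25).
Partial fraction decomposition gives [-3/(s + 5)] + [4*s/(s^2 + 25)] + [20/(s^2 + 25)].
Invert each term: -3/(s + 5) ↔ -3e^(-5t); 4·s/(s^2 + 25) ↔ 4cos(5t); 4·5/(s^2 + 25) ↔ 4sin(5t).

4*sin(5*t) + 4*cos(5*t) - 3*exp(-5*t)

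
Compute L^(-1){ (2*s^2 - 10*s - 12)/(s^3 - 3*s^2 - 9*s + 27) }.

-4*t*exp(3*t) + exp(3*t) + exp(-3*t)

Factor the denominator: s^3 - 3*s^2 - 9*s + 27 = (s - 3)^2*(s + 3).
Partial fraction decomposition gives [1/(s - 3)] + [-4/(s - 3)^2] + [1/(s + 3)].
Invert each term: 1/(s - 3) ↔ e^(3t); -4/(s - 3)^2 ↔ -4t·e^(3t); 1/(s + 3) ↔ e^(-3t).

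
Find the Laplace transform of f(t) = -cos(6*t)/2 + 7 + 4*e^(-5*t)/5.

The transform is linear, so treat each term independently.
L{7} = 7/s; (4/5)·[L{e^(-5t)} = 1/(s + 5)]; (-1/2)·[L{cos(6t)} = s/(s^2 + 36)].

-s/(2*(s^2 + 36)) + 4/(5*(s + 5)) + 7/s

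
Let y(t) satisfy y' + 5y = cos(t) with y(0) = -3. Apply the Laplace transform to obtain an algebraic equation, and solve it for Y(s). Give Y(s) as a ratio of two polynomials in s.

Laplace-transform each side.
With L{y'} = sY - y(0) = sY - (-3): the LHS transforms to (s + 5)Y - (-3).
The right side is L{cos(t)} = s/(s^2 + 1).
So (s + 5)Y = s/(s^2 + 1) + (-3).
Solve for Y(s) and write it as one ratio of polynomials.

Y(s) = (-3*s^2 + s - 3)/(s^3 + 5*s^2 + s + 5)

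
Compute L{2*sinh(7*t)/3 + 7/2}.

Apply the Laplace transform termwise.
(2/3)·[L{sinh(7t)} = 7/(s^2 - 49)]; L{7/2} = (7/2)/s.

14/(3*(s^2 - 49)) + 7/(2*s)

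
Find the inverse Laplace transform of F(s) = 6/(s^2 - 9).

2*sinh(3*t)

Since L{sinh(3t)} = 3/(s^2 - 9), the inverse is sinh(3*t), scaled by 2.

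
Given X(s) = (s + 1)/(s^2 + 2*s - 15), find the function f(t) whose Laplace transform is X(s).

Rewrite the denominator: s^2 + 2*s - 15 = (s + 1)^2 - 16.
The form in (s + 1) signals a first-shifting-theorem factor e^(-t).
Since L{cosh(4t)} = s/(s^2 - 16), the inverse is e^(-t)*cosh(4*t).

f(t) = exp(-t)*cosh(4*t)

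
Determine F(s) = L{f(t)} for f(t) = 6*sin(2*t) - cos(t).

F(s) = -s/(s^2 + 1) + 12/(s^2 + 4)

Apply the Laplace transform termwise.
(-1)·[L{cos(t)} = s/(s^2 + 1)]; (6)·[L{sin(2t)} = 2/(s^2 + 4)].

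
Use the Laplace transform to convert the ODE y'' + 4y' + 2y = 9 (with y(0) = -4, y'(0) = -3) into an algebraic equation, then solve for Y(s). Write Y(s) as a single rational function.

Y(s) = (-4*s^2 - 19*s + 9)/(s^3 + 4*s^2 + 2*s)

Laplace-transform each side.
The derivative rules (L{y''} = s^2 Y - s·y(0) - y'(0) and L{y'} = sY - y(0), with y(0) = -4, y'(0) = -3) turn the left side into (s^2 + 4*s + 2)Y - (-4*s - 19).
The right side is L{9} = 9/s.
So (s^2 + 4*s + 2)Y = 9/s + (-4*s - 19).
Isolate Y and clear denominators.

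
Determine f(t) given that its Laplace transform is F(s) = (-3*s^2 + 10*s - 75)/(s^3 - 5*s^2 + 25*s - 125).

Factor the denominator: s^3 - 5*s^2 + 25*s - 125 = (s - 5)*(s^2 + 25).
Partial fraction decomposition gives [-2/(s - 5)] + [-s/(s^2 + 25)] + [5/(s^2 + 25)].
Invert each term: -2/(s - 5) ↔ -2e^(5t); -1·s/(s^2 + 25) ↔ -cos(5t); 1·5/(s^2 + 25) ↔ sin(5t).

f(t) = -2*exp(5*t) + sin(5*t) - cos(5*t)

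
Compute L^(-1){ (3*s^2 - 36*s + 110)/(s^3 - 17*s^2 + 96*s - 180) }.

Factor the denominator: s^3 - 17*s^2 + 96*s - 180 = (s - 6)^2*(s - 5).
Partial fraction decomposition gives [-2/(s - 6)] + [2/(s - 6)^2] + [5/(s - 5)].
Invert each term: -2/(s - 6) ↔ -2e^(6t); 2/(s - 6)^2 ↔ 2t·e^(6t); 5/(s - 5) ↔ 5e^(5t).

2*t*exp(6*t) - 2*exp(6*t) + 5*exp(5*t)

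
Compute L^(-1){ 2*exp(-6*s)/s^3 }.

Heaviside(t - 6)*((t - 6)^2)

The factor e^(-6s) signals a time shift by c = 6 (second shifting theorem).
L{t^2} = 2!/s^3 = 2/s^3, so L^-1{2/s^3} = t^2.
Hence the inverse is u(t - 6) times that function evaluated at t - 6.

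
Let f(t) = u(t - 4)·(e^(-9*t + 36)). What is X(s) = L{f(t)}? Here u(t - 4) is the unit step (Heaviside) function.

By the second shifting theorem, L{u(t - c)·g(t - c)} = e^(-cs)·G(s) with c = 4 and G(s) = L{g(t)}.
L{e^(-9t)} = 1/(s + 9).

X(s) = exp(-4*s)/(s + 9)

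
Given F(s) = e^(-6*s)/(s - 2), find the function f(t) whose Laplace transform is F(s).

f(t) = Heaviside(t - 6)*(exp(2*t - 12))

The factor e^(-6s) signals a time shift by c = 6 (second shifting theorem).
L{e^(2t)} = 1/(s - 2), so L^-1{1/(s - 2)} = e^(2*t).
Hence the inverse is u(t - 6) times that function evaluated at t - 6.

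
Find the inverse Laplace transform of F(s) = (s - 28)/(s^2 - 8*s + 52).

-4*exp(4*t)*sin(6*t) + exp(4*t)*cos(6*t)

Complete the square in the denominator: s^2 - 8*s + 52 = (s - 4)^2 + 6^2.
Split the numerator to match: s - 28 = 1·(s - 4) - 4·6.
Invert each term: 1·(s - 4)/((s - 4)^2 + 36) ↔ e^(4t)cos(6t); -4·6/((s - 4)^2 + 36) ↔ -4e^(4t)sin(6t).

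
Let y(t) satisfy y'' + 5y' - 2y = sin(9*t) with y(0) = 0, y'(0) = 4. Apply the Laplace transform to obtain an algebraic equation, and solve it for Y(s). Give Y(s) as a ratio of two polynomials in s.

Y(s) = (4*s^2 + 333)/(s^4 + 5*s^3 + 79*s^2 + 405*s - 162)

Take the Laplace transform of both sides.
With L{y''} = s^2 Y - s·y(0) - y'(0) and L{y'} = sY - y(0), with y(0) = 0, y'(0) = 4: the LHS transforms to (s^2 + 5*s - 2)Y - (4).
The right side is L{sin(9*t)} = 9/(s^2 + 81).
So (s^2 + 5*s - 2)Y = 9/(s^2 + 81) + (4).
Isolate Y and clear denominators.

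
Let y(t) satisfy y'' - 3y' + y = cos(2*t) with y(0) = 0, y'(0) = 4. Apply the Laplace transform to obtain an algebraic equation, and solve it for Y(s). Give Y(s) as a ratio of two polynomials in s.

Y(s) = (4*s^2 + s + 16)/(s^4 - 3*s^3 + 5*s^2 - 12*s + 4)

Transform both sides with L{·}.
Using L{y''} = s^2 Y - s·y(0) - y'(0) and L{y'} = sY - y(0), with y(0) = 0, y'(0) = 4, the left side becomes (s^2 - 3*s + 1)Y - (4).
The right side is L{cos(2*t)} = s/(s^2 + 4).
So (s^2 - 3*s + 1)Y = s/(s^2 + 4) + (4).
Isolate Y and clear denominators.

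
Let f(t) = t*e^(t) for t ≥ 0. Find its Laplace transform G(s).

L{e^(t)} = 1/(s - 1).
Then apply L{t·g(t)} = -d/ds[H(s)] with H(s) = 1/(s - 1):
differentiating 1 time and applying the sign gives (s - 1)^(-2).

G(s) = (s - 1)^(-2)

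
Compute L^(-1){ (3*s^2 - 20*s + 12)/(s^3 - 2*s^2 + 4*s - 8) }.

-2*exp(2*t) - 5*sin(2*t) + 5*cos(2*t)

Factor the denominator: s^3 - 2*s^2 + 4*s - 8 = (s - 2)*(s^2 + 4).
Partial fraction decomposition gives [-2/(s - 2)] + [5*s/(s^2 + 4)] + [-10/(s^2 + 4)].
Invert each term: -2/(s - 2) ↔ -2e^(2t); 5·s/(s^2 + 4) ↔ 5cos(2t); -5·2/(s^2 + 4) ↔ -5sin(2t).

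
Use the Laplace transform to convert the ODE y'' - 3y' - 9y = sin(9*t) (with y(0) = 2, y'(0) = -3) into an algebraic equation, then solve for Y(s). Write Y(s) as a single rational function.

Transform both sides with L{·}.
The derivative rules (L{y''} = s^2 Y - s·y(0) - y'(0) and L{y'} = sY - y(0), with y(0) = 2, y'(0) = -3) turn the left side into (s^2 - 3*s - 9)Y - (2*s - 9).
The right side is L{sin(9*t)} = 9/(s^2 + 81).
So (s^2 - 3*s - 9)Y = 9/(s^2 + 81) + (2*s - 9).
Solve for Y(s) and write it as one ratio of polynomials.

Y(s) = (2*s^3 - 9*s^2 + 162*s - 720)/(s^4 - 3*s^3 + 72*s^2 - 243*s - 729)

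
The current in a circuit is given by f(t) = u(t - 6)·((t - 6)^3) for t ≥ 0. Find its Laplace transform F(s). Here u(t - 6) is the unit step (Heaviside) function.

F(s) = 6*exp(-6*s)/s^4

By the second shifting theorem, L{u(t - c)·g(t - c)} = e^(-cs)·G(s) with c = 6 and G(s) = L{g(t)}.
L{t^3} = 3!/s^4 = 6/s^4.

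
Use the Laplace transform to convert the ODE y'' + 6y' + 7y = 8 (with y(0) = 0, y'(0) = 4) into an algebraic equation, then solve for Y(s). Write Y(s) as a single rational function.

Y(s) = (4*s + 8)/(s^3 + 6*s^2 + 7*s)

Transform both sides with L{·}.
Using L{y''} = s^2 Y - s·y(0) - y'(0) and L{y'} = sY - y(0), with y(0) = 0, y'(0) = 4, the left side becomes (s^2 + 6*s + 7)Y - (4).
The right side is L{8} = 8/s.
So (s^2 + 6*s + 7)Y = 8/s + (4).
Isolate Y and clear denominators.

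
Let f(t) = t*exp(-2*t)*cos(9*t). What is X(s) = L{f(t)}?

L{cos(9t)} = s/(s^2 + 81).
Multiplying by e^(-2t) shifts s → s + 2, so L{exp(-2*t)*cos(9*t)} = (s + 2)/((s + 2)^2 + 81).
Then apply L{t·g(t)} = -d/ds[G(s)] with G(s) = (s + 2)/((s + 2)^2 + 81):
differentiating 1 time and applying the sign gives (s - 7)*(s + 11)/(s^2 + 4*s + 85)^2.

X(s) = (s - 7)*(s + 11)/(s^2 + 4*s + 85)^2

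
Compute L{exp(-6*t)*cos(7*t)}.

L{cos(7t)} = s/(s^2 + 49).
By the first shifting theorem, multiplying by e^(-6t) replaces s with s + 6.

(s + 6)/((s + 6)^2 + 49)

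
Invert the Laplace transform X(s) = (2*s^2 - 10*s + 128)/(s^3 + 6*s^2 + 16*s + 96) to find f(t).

Factor the denominator: s^3 + 6*s^2 + 16*s + 96 = (s + 6)*(s^2 + 16).
Partial fraction decomposition gives [5/(s + 6)] + [-3*s/(s^2 + 16)] + [8/(s^2 + 16)].
Invert each term: 5/(s + 6) ↔ 5e^(-6t); -3·s/(s^2 + 16) ↔ -3cos(4t); 2·4/(s^2 + 16) ↔ 2sin(4t).

f(t) = 2*sin(4*t) - 3*cos(4*t) + 5*exp(-6*t)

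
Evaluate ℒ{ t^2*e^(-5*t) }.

2/(s + 5)^3

L{e^(-5t)} = 1/(s + 5).
Then apply L{t^2·g(t)} = (-1)^2 d^2/ds^2[G(s)] with G(s) = 1/(s + 5):
differentiating 2 times and applying the sign gives 2/(s + 5)^3.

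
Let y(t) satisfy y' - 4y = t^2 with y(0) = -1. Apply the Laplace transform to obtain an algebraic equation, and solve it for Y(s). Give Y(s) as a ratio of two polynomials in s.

Y(s) = (-s^3 + 2)/(s^4 - 4*s^3)

Laplace-transform each side.
Using L{y'} = sY - y(0) = sY - (-1), the left side becomes (s - 4)Y - (-1).
The right side is L{t^2} = 2/s^3.
So (s - 4)Y = 2/s^3 + (-1).
Solve for Y(s) and write it as one ratio of polynomials.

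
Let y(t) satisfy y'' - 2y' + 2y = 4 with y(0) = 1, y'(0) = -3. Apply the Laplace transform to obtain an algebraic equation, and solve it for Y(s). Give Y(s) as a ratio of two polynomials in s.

Apply the Laplace transform to the equation.
The derivative rules (L{y''} = s^2 Y - s·y(0) - y'(0) and L{y'} = sY - y(0), with y(0) = 1, y'(0) = -3) turn the left side into (s^2 - 2*s + 2)Y - (s - 5).
The right side is L{4} = 4/s.
So (s^2 - 2*s + 2)Y = 4/s + (s - 5).
Divide through and combine into a single rational function.

Y(s) = (s^2 - 5*s + 4)/(s^3 - 2*s^2 + 2*s)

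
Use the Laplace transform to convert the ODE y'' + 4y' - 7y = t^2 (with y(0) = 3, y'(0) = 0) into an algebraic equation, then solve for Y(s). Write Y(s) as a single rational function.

Y(s) = (3*s^4 + 12*s^3 + 2)/(s^5 + 4*s^4 - 7*s^3)

Apply the Laplace transform to the equation.
The derivative rules (L{y''} = s^2 Y - s·y(0) - y'(0) and L{y'} = sY - y(0), with y(0) = 3, y'(0) = 0) turn the left side into (s^2 + 4*s - 7)Y - (3*s + 12).
The right side is L{t^2} = 2/s^3.
So (s^2 + 4*s - 7)Y = 2/s^3 + (3*s + 12).
Divide through and combine into a single rational function.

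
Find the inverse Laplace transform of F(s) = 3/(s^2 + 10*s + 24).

Rewrite the denominator: s^2 + 10*s + 24 = (s + 5)^2 - 1.
The form in (s + 5) signals a first-shifting-theorem factor e^(-5t).
Since L{sinh(t)} = 1/(s^2 - 1), the inverse is exp(-5*t)*sinh(t), scaled by 3.

3*exp(-5*t)*sinh(t)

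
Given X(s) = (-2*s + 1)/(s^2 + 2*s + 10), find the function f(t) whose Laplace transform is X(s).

Complete the square in the denominator: s^2 + 2*s + 10 = (s + 1)^2 + 3^2.
Split the numerator to match: -2*s + 1 = -2·(s + 1) + 1·3.
Invert each term: -2·(s + 1)/((s + 1)^2 + 9) ↔ -2e^(-t)cos(3t); 1·3/((s + 1)^2 + 9) ↔ e^(-t)sin(3t).

f(t) = exp(-t)*sin(3*t) - 2*exp(-t)*cos(3*t)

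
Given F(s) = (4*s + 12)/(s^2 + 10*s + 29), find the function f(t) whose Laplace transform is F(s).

f(t) = -4*exp(-5*t)*sin(2*t) + 4*exp(-5*t)*cos(2*t)

Complete the square in the denominator: s^2 + 10*s + 29 = (s + 5)^2 + 2^2.
Split the numerator to match: 4*s + 12 = 4·(s + 5) - 4·2.
Invert each term: 4·(s + 5)/((s + 5)^2 + 4) ↔ 4e^(-5t)cos(2t); -4·2/((s + 5)^2 + 4) ↔ -4e^(-5t)sin(2t).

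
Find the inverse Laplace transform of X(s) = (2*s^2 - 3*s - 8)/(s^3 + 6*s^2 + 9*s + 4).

-t*exp(-t) - 2*exp(-t) + 4*exp(-4*t)

Factor the denominator: s^3 + 6*s^2 + 9*s + 4 = (s + 1)^2*(s + 4).
Partial fraction decomposition gives [-2/(s + 1)] + [-1/(s + 1)^2] + [4/(s + 4)].
Invert each term: -2/(s + 1) ↔ -2e^(-t); -1/(s + 1)^2 ↔ -t·e^(-t); 4/(s + 4) ↔ 4e^(-4t).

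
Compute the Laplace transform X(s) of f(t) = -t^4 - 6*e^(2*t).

X(s) = -6/(s - 2) - 24/s^5

The transform is linear, so treat each term independently.
(-1)·[L{t^4} = 4!/s^5 = 24/s^5]; (-6)·[L{e^(2t)} = 1/(s - 2)].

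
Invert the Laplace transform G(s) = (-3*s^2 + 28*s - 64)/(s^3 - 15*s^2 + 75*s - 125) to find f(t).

f(t) = t^2*exp(5*t)/2 - 2*t*exp(5*t) - 3*exp(5*t)

Factor the denominator: s^3 - 15*s^2 + 75*s - 125 = (s - 5)^3.
Partial fraction decomposition gives [-3/(s - 5)] + [-2/(s - 5)^2] + [(s - 5)^(-3)].
Invert each term: -3/(s - 5) ↔ -3e^(5t); -2/(s - 5)^2 ↔ -2t·e^(5t); 1/(s - 5)^3 ↔ (1/2)t^2·e^(5t).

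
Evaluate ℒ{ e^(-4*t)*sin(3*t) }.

L{sin(3t)} = 3/(s^2 + 9).
By the first shifting theorem, multiplying by e^(-4t) replaces s with s + 4.

3/((s + 4)^2 + 9)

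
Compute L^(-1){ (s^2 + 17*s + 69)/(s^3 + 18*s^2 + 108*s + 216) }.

Factor the denominator: s^3 + 18*s^2 + 108*s + 216 = (s + 6)^3.
Partial fraction decomposition gives [1/(s + 6)] + [5/(s + 6)^2] + [3/(s + 6)^3].
Invert each term: 1/(s + 6) ↔ e^(-6t); 5/(s + 6)^2 ↔ 5t·e^(-6t); 3/(s + 6)^3 ↔ (3/2)t^2·e^(-6t).

3*t^2*exp(-6*t)/2 + 5*t*exp(-6*t) + exp(-6*t)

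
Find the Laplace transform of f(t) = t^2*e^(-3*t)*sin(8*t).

L{sin(8t)} = 8/(s^2 + 64).
Multiplying by e^(-3t) shifts s → s + 3, so L{e^(-3*t)*sin(8*t)} = 8/((s + 3)^2 + 64).
Then apply L{t^2·g(t)} = (-1)^2 d^2/ds^2[H(s)] with H(s) = 8/((s + 3)^2 + 64):
differentiating 2 times and applying the sign gives 16*(3*s^2 + 18*s - 37)/(s^2 + 6*s + 73)^3.

16*(3*s^2 + 18*s - 37)/(s^2 + 6*s + 73)^3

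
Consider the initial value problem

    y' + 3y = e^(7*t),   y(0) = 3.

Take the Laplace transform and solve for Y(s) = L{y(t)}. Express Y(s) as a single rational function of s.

Apply the Laplace transform to the equation.
The derivative rules (L{y'} = sY - y(0) = sY - 3) turn the left side into (s + 3)Y - (3).
The right side is L{e^(7*t)} = 1/(s - 7).
So (s + 3)Y = 1/(s - 7) + (3).
Solve for Y(s) and write it as one ratio of polynomials.

Y(s) = (3*s - 20)/(s^2 - 4*s - 21)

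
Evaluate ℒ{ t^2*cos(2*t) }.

2*s*(s^2 - 12)/(s^2 + 4)^3

L{cos(2t)} = s/(s^2 + 4).
Then apply L{t^2·g(t)} = (-1)^2 d^2/ds^2[H(s)] with H(s) = s/(s^2 + 4):
differentiating 2 times and applying the sign gives 2*s*(s^2 - 12)/(s^2 + 4)^3.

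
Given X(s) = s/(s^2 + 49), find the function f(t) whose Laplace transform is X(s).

f(t) = cos(7*t)

Since L{cos(7t)} = s/(s^2 + 49), the inverse is cos(7*t).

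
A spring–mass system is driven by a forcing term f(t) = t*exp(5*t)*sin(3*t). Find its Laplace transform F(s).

F(s) = 6*(s - 5)/(s^2 - 10*s + 34)^2

L{sin(3t)} = 3/(s^2 + 9).
Multiplying by e^(5t) shifts s → s - 5, so L{exp(5*t)*sin(3*t)} = 3/((s - 5)^2 + 9).
Then apply L{t·g(t)} = -d/ds[G(s)] with G(s) = 3/((s - 5)^2 + 9):
differentiating 1 time and applying the sign gives 6*(s - 5)/(s^2 - 10*s + 34)^2.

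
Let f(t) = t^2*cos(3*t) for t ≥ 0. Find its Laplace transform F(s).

F(s) = 2*s*(s^2 - 27)/(s^2 + 9)^3

L{cos(3t)} = s/(s^2 + 9).
Then apply L{t^2·g(t)} = (-1)^2 d^2/ds^2[G(s)] with G(s) = s/(s^2 + 9):
differentiating 2 times and applying the sign gives 2*s*(s^2 - 27)/(s^2 + 9)^3.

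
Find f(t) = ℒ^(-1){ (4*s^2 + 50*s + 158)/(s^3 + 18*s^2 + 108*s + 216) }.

Factor the denominator: s^3 + 18*s^2 + 108*s + 216 = (s + 6)^3.
Partial fraction decomposition gives [4/(s + 6)] + [2/(s + 6)^2] + [2/(s + 6)^3].
Invert each term: 4/(s + 6) ↔ 4e^(-6t); 2/(s + 6)^2 ↔ 2t·e^(-6t); 2/(s + 6)^3 ↔ (1)t^2·e^(-6t).

f(t) = t^2*exp(-6*t) + 2*t*exp(-6*t) + 4*exp(-6*t)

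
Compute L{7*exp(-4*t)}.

7/(s + 4)

L{7} = 7/s.
By the first shifting theorem, multiplying by e^(-4t) replaces s with s + 4.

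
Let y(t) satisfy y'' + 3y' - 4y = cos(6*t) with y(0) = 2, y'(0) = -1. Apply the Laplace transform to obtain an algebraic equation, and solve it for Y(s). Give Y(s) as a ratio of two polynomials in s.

Take the Laplace transform of both sides.
Using L{y''} = s^2 Y - s·y(0) - y'(0) and L{y'} = sY - y(0), with y(0) = 2, y'(0) = -1, the left side becomes (s^2 + 3*s - 4)Y - (2*s + 5).
The right side is L{cos(6*t)} = s/(s^2 + 36).
So (s^2 + 3*s - 4)Y = s/(s^2 + 36) + (2*s + 5).
Divide through and combine into a single rational function.

Y(s) = (2*s^3 + 5*s^2 + 73*s + 180)/(s^4 + 3*s^3 + 32*s^2 + 108*s - 144)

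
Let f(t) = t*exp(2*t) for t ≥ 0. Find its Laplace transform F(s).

L{e^(2t)} = 1/(s - 2).
Then apply L{t·g(t)} = -d/ds[G(s)] with G(s) = 1/(s - 2):
differentiating 1 time and applying the sign gives (s - 2)^(-2).

F(s) = (s - 2)^(-2)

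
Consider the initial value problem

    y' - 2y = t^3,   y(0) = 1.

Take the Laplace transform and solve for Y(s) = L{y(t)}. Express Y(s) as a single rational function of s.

Laplace-transform each side.
Using L{y'} = sY - y(0) = sY - 1, the left side becomes (s - 2)Y - (1).
The right side is L{t^3} = 6/s^4.
So (s - 2)Y = 6/s^4 + (1).
Isolate Y and clear denominators.

Y(s) = (s^4 + 6)/(s^5 - 2*s^4)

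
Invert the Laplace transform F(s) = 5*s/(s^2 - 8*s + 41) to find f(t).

Complete the square in the denominator: s^2 - 8*s + 41 = (s - 4)^2 + 5^2.
Split the numerator to match: 5*s = 5·(s - 4) + 4·5.
Invert each term: 5·(s - 4)/((s - 4)^2 + 25) ↔ 5e^(4t)cos(5t); 4·5/((s - 4)^2 + 25) ↔ 4e^(4t)sin(5t).

f(t) = 4*exp(4*t)*sin(5*t) + 5*exp(4*t)*cos(5*t)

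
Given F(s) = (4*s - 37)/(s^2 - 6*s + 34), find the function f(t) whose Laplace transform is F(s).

f(t) = -5*exp(3*t)*sin(5*t) + 4*exp(3*t)*cos(5*t)

Complete the square in the denominator: s^2 - 6*s + 34 = (s - 3)^2 + 5^2.
Split the numerator to match: 4*s - 37 = 4·(s - 3) - 5·5.
Invert each term: 4·(s - 3)/((s - 3)^2 + 25) ↔ 4e^(3t)cos(5t); -5·5/((s - 3)^2 + 25) ↔ -5e^(3t)sin(5t).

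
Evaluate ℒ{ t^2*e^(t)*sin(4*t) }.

L{sin(4t)} = 4/(s^2 + 16).
Multiplying by e^(t) shifts s → s - 1, so L{e^(t)*sin(4*t)} = 4/((s - 1)^2 + 16).
Then apply L{t^2·g(t)} = (-1)^2 d^2/ds^2[H(s)] with H(s) = 4/((s - 1)^2 + 16):
differentiating 2 times and applying the sign gives 8*(3*s^2 - 6*s - 13)/(s^2 - 2*s + 17)^3.

8*(3*s^2 - 6*s - 13)/(s^2 - 2*s + 17)^3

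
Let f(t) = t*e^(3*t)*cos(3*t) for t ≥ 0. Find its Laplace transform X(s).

L{cos(3t)} = s/(s^2 + 9).
Multiplying by e^(3t) shifts s → s - 3, so L{e^(3*t)*cos(3*t)} = (s - 3)/((s - 3)^2 + 9).
Then apply L{t·g(t)} = -d/ds[G(s)] with G(s) = (s - 3)/((s - 3)^2 + 9):
differentiating 1 time and applying the sign gives s*(s - 6)/(s^2 - 6*s + 18)^2.

X(s) = s*(s - 6)/(s^2 - 6*s + 18)^2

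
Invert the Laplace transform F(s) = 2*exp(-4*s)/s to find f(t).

f(t) = Heaviside(t - 4)*(2)

The factor e^(-4s) signals a time shift by c = 4 (second shifting theorem).
L{2} = 2/s, so L^-1{2/s} = 2.
Hence the inverse is u(t - 4) times that function evaluated at t - 4.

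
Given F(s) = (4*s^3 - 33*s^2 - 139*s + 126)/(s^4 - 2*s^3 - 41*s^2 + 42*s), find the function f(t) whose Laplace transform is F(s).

Factor the denominator: s^4 - 2*s^3 - 41*s^2 + 42*s = s*(s - 7)*(s - 1)*(s + 6).
Partial fraction decomposition gives [-2/(s - 7)] + [3/s] + [1/(s - 1)] + [2/(s + 6)].
Invert each term: -2/(s - 7) ↔ -2e^(7t); 3/(s - 0) ↔ 3e^(0t); 1/(s - 1) ↔ e^(t); 2/(s + 6) ↔ 2e^(-6t).

f(t) = -2*exp(7*t) + exp(t) + 3 + 2*exp(-6*t)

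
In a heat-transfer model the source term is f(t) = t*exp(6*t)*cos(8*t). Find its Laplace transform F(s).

L{cos(8t)} = s/(s^2 + 64).
Multiplying by e^(6t) shifts s → s - 6, so L{exp(6*t)*cos(8*t)} = (s - 6)/((s - 6)^2 + 64).
Then apply L{t·g(t)} = -d/ds[G(s)] with G(s) = (s - 6)/((s - 6)^2 + 64):
differentiating 1 time and applying the sign gives (s - 14)*(s + 2)/(s^2 - 12*s + 100)^2.

F(s) = (s - 14)*(s + 2)/(s^2 - 12*s + 100)^2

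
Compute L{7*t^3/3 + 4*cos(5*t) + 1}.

4*s/(s^2 + 25) + 1/s + 14/s^4

By linearity of the Laplace transform, transform each term separately.
(4)·[L{cos(5t)} = s/(s^2 + 25)]; (7/3)·[L{t^3} = 3!/s^4 = 6/s^4]; L{1} = 1/s.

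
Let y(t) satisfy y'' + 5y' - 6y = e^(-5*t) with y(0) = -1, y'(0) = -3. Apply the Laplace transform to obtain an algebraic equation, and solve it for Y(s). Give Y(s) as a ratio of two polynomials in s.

Take the Laplace transform of both sides.
Using L{y''} = s^2 Y - s·y(0) - y'(0) and L{y'} = sY - y(0), with y(0) = -1, y'(0) = -3, the left side becomes (s^2 + 5*s - 6)Y - (-s - 8).
The right side is L{e^(-5*t)} = 1/(s + 5).
So (s^2 + 5*s - 6)Y = 1/(s + 5) + (-s - 8).
Solve for Y(s) and write it as one ratio of polynomials.

Y(s) = (-s^2 - 13*s - 39)/(s^3 + 10*s^2 + 19*s - 30)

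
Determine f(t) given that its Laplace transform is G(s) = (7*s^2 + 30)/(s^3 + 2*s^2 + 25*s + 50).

Factor the denominator: s^3 + 2*s^2 + 25*s + 50 = (s + 2)*(s^2 + 25).
Partial fraction decomposition gives [2/(s + 2)] + [5*s/(s^2 + 25)] + [-10/(s^2 + 25)].
Invert each term: 2/(s + 2) ↔ 2e^(-2t); 5·s/(s^2 + 25) ↔ 5cos(5t); -2·5/(s^2 + 25) ↔ -2sin(5t).

f(t) = -2*sin(5*t) + 5*cos(5*t) + 2*exp(-2*t)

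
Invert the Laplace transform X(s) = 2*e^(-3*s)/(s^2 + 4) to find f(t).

f(t) = Heaviside(t - 3)*(sin(2*t - 6))

The factor e^(-3s) signals a time shift by c = 3 (second shifting theorem).
L{sin(2t)} = 2/(s^2 + 4), so L^-1{2/(s^2 + 4)} = sin(2*t).
Hence the inverse is u(t - 3) times that function evaluated at t - 3.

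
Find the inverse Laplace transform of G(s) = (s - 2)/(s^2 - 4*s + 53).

exp(2*t)*cos(7*t)

Rewrite the denominator: s^2 - 4*s + 53 = (s - 2)^2 + 49.
The form in (s - 2) signals a first-shifting-theorem factor e^(2t).
Since L{cos(7t)} = s/(s^2 + 49), the inverse is e^(2*t)*cos(7*t).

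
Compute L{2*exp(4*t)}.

L{2} = 2/s.
By the first shifting theorem, multiplying by e^(4t) replaces s with s - 4.

2/(s - 4)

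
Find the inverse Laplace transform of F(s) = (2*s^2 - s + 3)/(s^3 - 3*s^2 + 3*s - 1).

2*t^2*exp(t) + 3*t*exp(t) + 2*exp(t)

Factor the denominator: s^3 - 3*s^2 + 3*s - 1 = (s - 1)^3.
Partial fraction decomposition gives [2/(s - 1)] + [3/(s - 1)^2] + [4/(s - 1)^3].
Invert each term: 2/(s - 1) ↔ 2e^(t); 3/(s - 1)^2 ↔ 3t·e^(t); 4/(s - 1)^3 ↔ (2)t^2·e^(t).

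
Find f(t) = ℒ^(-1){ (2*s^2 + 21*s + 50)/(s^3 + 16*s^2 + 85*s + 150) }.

Factor the denominator: s^3 + 16*s^2 + 85*s + 150 = (s + 5)^2*(s + 6).
Partial fraction decomposition gives [6/(s + 5)] + [-5/(s + 5)^2] + [-4/(s + 6)].
Invert each term: 6/(s + 5) ↔ 6e^(-5t); -5/(s + 5)^2 ↔ -5t·e^(-5t); -4/(s + 6) ↔ -4e^(-6t).

f(t) = -5*t*exp(-5*t) + 6*exp(-5*t) - 4*exp(-6*t)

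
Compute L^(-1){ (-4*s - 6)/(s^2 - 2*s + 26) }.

Complete the square in the denominator: s^2 - 2*s + 26 = (s - 1)^2 + 5^2.
Split the numerator to match: -4*s - 6 = -4·(s - 1) - 2·5.
Invert each term: -4·(s - 1)/((s - 1)^2 + 25) ↔ -4e^(t)cos(5t); -2·5/((s - 1)^2 + 25) ↔ -2e^(t)sin(5t).

-2*exp(t)*sin(5*t) - 4*exp(t)*cos(5*t)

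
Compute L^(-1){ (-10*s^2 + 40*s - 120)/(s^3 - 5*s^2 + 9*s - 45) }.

-5*exp(5*t) + 5*sin(3*t) - 5*cos(3*t)

Factor the denominator: s^3 - 5*s^2 + 9*s - 45 = (s - 5)*(s^2 + 9).
Partial fraction decomposition gives [-5/(s - 5)] + [-5*s/(s^2 + 9)] + [15/(s^2 + 9)].
Invert each term: -5/(s - 5) ↔ -5e^(5t); -5·s/(s^2 + 9) ↔ -5cos(3t); 5·3/(s^2 + 9) ↔ 5sin(3t).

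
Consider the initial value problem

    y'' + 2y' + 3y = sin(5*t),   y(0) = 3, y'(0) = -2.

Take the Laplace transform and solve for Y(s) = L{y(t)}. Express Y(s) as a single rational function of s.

Y(s) = (3*s^3 + 4*s^2 + 75*s + 105)/(s^4 + 2*s^3 + 28*s^2 + 50*s + 75)

Apply the Laplace transform to the equation.
With L{y''} = s^2 Y - s·y(0) - y'(0) and L{y'} = sY - y(0), with y(0) = 3, y'(0) = -2: the LHS transforms to (s^2 + 2*s + 3)Y - (3*s + 4).
The right side is L{sin(5*t)} = 5/(s^2 + 25).
So (s^2 + 2*s + 3)Y = 5/(s^2 + 25) + (3*s + 4).
Isolate Y and clear denominators.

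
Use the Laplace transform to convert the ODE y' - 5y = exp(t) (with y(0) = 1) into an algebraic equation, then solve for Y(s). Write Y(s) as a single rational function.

Y(s) = s/(s^2 - 6*s + 5)

Laplace-transform each side.
Using L{y'} = sY - y(0) = sY - 1, the left side becomes (s - 5)Y - (1).
The right side is L{exp(t)} = 1/(s - 1).
So (s - 5)Y = 1/(s - 1) + (1).
Solve for Y(s) and write it as one ratio of polynomials.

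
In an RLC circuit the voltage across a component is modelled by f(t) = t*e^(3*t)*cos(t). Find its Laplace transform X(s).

X(s) = (s - 4)*(s - 2)/(s^2 - 6*s + 10)^2

L{cos(t)} = s/(s^2 + 1).
Multiplying by e^(3t) shifts s → s - 3, so L{e^(3*t)*cos(t)} = (s - 3)/((s - 3)^2 + 1).
Then apply L{t·g(t)} = -d/ds[G(s)] with G(s) = (s - 3)/((s - 3)^2 + 1):
differentiating 1 time and applying the sign gives (s - 4)*(s - 2)/(s^2 - 6*s + 10)^2.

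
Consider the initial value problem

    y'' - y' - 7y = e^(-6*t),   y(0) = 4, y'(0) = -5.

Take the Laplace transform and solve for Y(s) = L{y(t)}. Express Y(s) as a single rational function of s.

Transform both sides with L{·}.
The derivative rules (L{y''} = s^2 Y - s·y(0) - y'(0) and L{y'} = sY - y(0), with y(0) = 4, y'(0) = -5) turn the left side into (s^2 - s - 7)Y - (4*s - 9).
The right side is L{e^(-6*t)} = 1/(s + 6).
So (s^2 - s - 7)Y = 1/(s + 6) + (4*s - 9).
Isolate Y and clear denominators.

Y(s) = (4*s^2 + 15*s - 53)/(s^3 + 5*s^2 - 13*s - 42)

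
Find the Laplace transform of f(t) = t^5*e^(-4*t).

120/(s + 4)^6

L{t^5} = 5!/s^6 = 120/s^6.
By the first shifting theorem, multiplying by e^(-4t) replaces s with s + 4.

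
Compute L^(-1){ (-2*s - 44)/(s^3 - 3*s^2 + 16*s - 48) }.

-2*exp(3*t) + sin(4*t) + 2*cos(4*t)

Factor the denominator: s^3 - 3*s^2 + 16*s - 48 = (s - 3)*(s^2 + 16).
Partial fraction decomposition gives [-2/(s - 3)] + [2*s/(s^2 + 16)] + [4/(s^2 + 16)].
Invert each term: -2/(s - 3) ↔ -2e^(3t); 2·s/(s^2 + 16) ↔ 2cos(4t); 1·4/(s^2 + 16) ↔ sin(4t).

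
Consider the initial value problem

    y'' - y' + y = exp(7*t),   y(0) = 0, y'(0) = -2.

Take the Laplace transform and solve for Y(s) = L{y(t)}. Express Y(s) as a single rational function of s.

Transform both sides with L{·}.
The derivative rules (L{y''} = s^2 Y - s·y(0) - y'(0) and L{y'} = sY - y(0), with y(0) = 0, y'(0) = -2) turn the left side into (s^2 - s + 1)Y - (-2).
The right side is L{exp(7*t)} = 1/(s - 7).
So (s^2 - s + 1)Y = 1/(s - 7) + (-2).
Divide through and combine into a single rational function.

Y(s) = (-2*s + 15)/(s^3 - 8*s^2 + 8*s - 7)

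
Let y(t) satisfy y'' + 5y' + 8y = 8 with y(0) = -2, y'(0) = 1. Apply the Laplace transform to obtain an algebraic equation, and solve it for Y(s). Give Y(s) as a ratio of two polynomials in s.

Y(s) = (-2*s^2 - 9*s + 8)/(s^3 + 5*s^2 + 8*s)

Apply the Laplace transform to the equation.
Using L{y''} = s^2 Y - s·y(0) - y'(0) and L{y'} = sY - y(0), with y(0) = -2, y'(0) = 1, the left side becomes (s^2 + 5*s + 8)Y - (-2*s - 9).
The right side is L{8} = 8/s.
So (s^2 + 5*s + 8)Y = 8/s + (-2*s - 9).
Divide through and combine into a single rational function.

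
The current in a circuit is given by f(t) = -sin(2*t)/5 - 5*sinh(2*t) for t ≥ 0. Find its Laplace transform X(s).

Apply the Laplace transform termwise.
(-5)·[L{sinh(2t)} = 2/(s^2 - 4)]; (-1/5)·[L{sin(2t)} = 2/(s^2 + 4)].

X(s) = -2/(5*(s^2 + 4)) - 10/(s^2 - 4)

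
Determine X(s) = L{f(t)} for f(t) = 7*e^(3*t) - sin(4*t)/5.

X(s) = -4/(5*(s^2 + 16)) + 7/(s - 3)

Apply the Laplace transform termwise.
(-1/5)·[L{sin(4t)} = 4/(s^2 + 16)]; (7)·[L{e^(3t)} = 1/(s - 3)].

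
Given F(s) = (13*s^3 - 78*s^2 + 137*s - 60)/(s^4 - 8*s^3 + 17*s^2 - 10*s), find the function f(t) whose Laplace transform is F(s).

Factor the denominator: s^4 - 8*s^3 + 17*s^2 - 10*s = s*(s - 5)*(s - 2)*(s - 1).
Partial fraction decomposition gives [3/(s - 1)] + [5/(s - 5)] + [6/s] + [-1/(s - 2)].
Invert each term: 3/(s - 1) ↔ 3e^(t); 5/(s - 5) ↔ 5e^(5t); 6/(s - 0) ↔ 6e^(0t); -1/(s - 2) ↔ -e^(2t).

f(t) = 5*exp(5*t) - exp(2*t) + 3*exp(t) + 6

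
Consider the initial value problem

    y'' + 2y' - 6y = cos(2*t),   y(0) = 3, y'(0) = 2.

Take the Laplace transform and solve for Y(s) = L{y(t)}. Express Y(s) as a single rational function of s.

Y(s) = (3*s^3 + 8*s^2 + 13*s + 32)/(s^4 + 2*s^3 - 2*s^2 + 8*s - 24)

Take the Laplace transform of both sides.
The derivative rules (L{y''} = s^2 Y - s·y(0) - y'(0) and L{y'} = sY - y(0), with y(0) = 3, y'(0) = 2) turn the left side into (s^2 + 2*s - 6)Y - (3*s + 8).
The right side is L{cos(2*t)} = s/(s^2 + 4).
So (s^2 + 2*s - 6)Y = s/(s^2 + 4) + (3*s + 8).
Divide through and combine into a single rational function.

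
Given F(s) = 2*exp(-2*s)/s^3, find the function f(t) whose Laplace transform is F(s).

f(t) = Heaviside(t - 2)*((t - 2)^2)

The factor e^(-2s) signals a time shift by c = 2 (second shifting theorem).
L{t^2} = 2!/s^3 = 2/s^3, so L^-1{2/s^3} = t^2.
Hence the inverse is u(t - 2) times that function evaluated at t - 2.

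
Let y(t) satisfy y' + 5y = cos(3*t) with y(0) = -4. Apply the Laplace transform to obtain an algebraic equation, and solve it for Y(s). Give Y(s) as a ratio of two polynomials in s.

Y(s) = (-4*s^2 + s - 36)/(s^3 + 5*s^2 + 9*s + 45)

Take the Laplace transform of both sides.
Using L{y'} = sY - y(0) = sY - (-4), the left side becomes (s + 5)Y - (-4).
The right side is L{cos(3*t)} = s/(s^2 + 9).
So (s + 5)Y = s/(s^2 + 9) + (-4).
Isolate Y and clear denominators.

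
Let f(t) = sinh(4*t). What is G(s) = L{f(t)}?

G(s) = 4/(s^2 - 16)

L{sinh(4t)} = 4/(s^2 - 16).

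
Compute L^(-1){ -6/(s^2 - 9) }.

Since L{sinh(3t)} = 3/(s^2 - 9), the inverse is sinh(3*t), scaled by -2.

-2*sinh(3*t)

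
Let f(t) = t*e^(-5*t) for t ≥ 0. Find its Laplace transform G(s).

L{e^(-5t)} = 1/(s + 5).
Then apply L{t·g(t)} = -d/ds[H(s)] with H(s) = 1/(s + 5):
differentiating 1 time and applying the sign gives (s + 5)^(-2).

G(s) = (s + 5)^(-2)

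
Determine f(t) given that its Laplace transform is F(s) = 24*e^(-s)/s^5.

f(t) = Heaviside(t - 1)*((t - 1)^4)

The factor e^(-s) signals a time shift by c = 1 (second shifting theorem).
L{t^4} = 4!/s^5 = 24/s^5, so L^-1{24/s^5} = t^4.
Hence the inverse is u(t - 1) times that function evaluated at t - 1.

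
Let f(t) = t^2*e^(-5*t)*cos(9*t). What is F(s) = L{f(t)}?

L{cos(9t)} = s/(s^2 + 81).
Multiplying by e^(-5t) shifts s → s + 5, so L{e^(-5*t)*cos(9*t)} = (s + 5)/((s + 5)^2 + 81).
Then apply L{t^2·g(t)} = (-1)^2 d^2/ds^2[G(s)] with G(s) = (s + 5)/((s + 5)^2 + 81):
differentiating 2 times and applying the sign gives 2*(s + 5)*(s^2 + 10*s - 218)/(s^2 + 10*s + 106)^3.

F(s) = 2*(s + 5)*(s^2 + 10*s - 218)/(s^2 + 10*s + 106)^3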